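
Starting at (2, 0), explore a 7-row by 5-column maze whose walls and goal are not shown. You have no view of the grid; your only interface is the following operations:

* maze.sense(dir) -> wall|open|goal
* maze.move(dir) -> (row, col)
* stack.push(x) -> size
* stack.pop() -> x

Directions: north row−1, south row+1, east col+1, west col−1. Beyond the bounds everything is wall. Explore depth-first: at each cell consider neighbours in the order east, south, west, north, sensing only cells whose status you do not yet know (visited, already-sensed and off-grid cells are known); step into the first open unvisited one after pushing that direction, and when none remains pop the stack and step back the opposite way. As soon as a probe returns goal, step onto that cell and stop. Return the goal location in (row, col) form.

// 1. sense(dir=east) => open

// 2. push(x=east) => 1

// 3. move(dir=east) => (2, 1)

// 4. sense(dir=east) => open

// 5. push(x=east) => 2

// 6. move(dir=east) => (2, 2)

// 7. sense(dir=east) => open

// 8. push(x=east) => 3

// 9. move(dir=east) => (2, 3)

// 10. sense(dir=east) => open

// 11. push(x=east) => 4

// 12. move(dir=east) => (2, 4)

// 13. sense(dir=south) => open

// 14. push(x=south) => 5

// 15. move(dir=south) => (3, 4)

// 16. sense(dir=south) => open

// 17. push(x=south) => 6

// 18. move(dir=south) => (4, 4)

// 19. sense(dir=south) => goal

// 20. move(dir=south) => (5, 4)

Answer: (5, 4)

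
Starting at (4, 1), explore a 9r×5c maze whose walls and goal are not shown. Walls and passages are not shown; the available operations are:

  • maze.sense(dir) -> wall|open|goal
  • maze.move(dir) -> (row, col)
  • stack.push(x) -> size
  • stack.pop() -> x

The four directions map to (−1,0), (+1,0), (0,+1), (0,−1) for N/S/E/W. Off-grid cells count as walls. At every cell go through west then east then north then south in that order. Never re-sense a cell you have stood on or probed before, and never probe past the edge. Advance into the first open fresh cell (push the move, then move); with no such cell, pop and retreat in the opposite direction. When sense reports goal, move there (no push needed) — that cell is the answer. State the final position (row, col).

-> sense(dir='west')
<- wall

-> sense(dir='east')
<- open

-> push(x='east')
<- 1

-> move(dir='east')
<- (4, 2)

-> sense(dir='east')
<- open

-> push(x='east')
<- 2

-> move(dir='east')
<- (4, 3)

-> sense(dir='east')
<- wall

-> sense(dir='north')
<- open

-> push(x='north')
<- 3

-> move(dir='north')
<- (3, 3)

-> sense(dir='west')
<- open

-> push(x='west')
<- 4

-> move(dir='west')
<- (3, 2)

-> sense(dir='west')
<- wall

-> sense(dir='north')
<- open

-> push(x='north')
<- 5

-> move(dir='north')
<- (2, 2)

-> sense(dir='west')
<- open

-> push(x='west')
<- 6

-> move(dir='west')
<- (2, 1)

-> sense(dir='west')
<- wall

-> sense(dir='north')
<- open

-> push(x='north')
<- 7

-> move(dir='north')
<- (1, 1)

-> sense(dir='west')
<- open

-> push(x='west')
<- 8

-> move(dir='west')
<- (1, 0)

-> sense(dir='north')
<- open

-> push(x='north')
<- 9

-> move(dir='north')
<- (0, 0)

-> sense(dir='east')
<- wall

-> pop()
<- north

-> move(dir='south')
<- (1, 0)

-> pop()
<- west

-> move(dir='east')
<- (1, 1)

-> sense(dir='east')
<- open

-> push(x='east')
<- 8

-> move(dir='east')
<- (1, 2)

-> sense(dir='east')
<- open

-> push(x='east')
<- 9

-> move(dir='east')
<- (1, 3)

-> sense(dir='east')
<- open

-> push(x='east')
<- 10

-> move(dir='east')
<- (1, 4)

-> sense(dir='north')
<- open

-> push(x='north')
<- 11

-> move(dir='north')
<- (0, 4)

-> sense(dir='west')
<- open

-> push(x='west')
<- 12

-> move(dir='west')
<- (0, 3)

-> sense(dir='west')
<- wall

-> pop()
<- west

-> move(dir='east')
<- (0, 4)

-> pop()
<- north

-> move(dir='south')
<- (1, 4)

-> sense(dir='south')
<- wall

-> pop()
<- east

-> move(dir='west')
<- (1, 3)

-> sense(dir='south')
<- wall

-> pop()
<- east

-> move(dir='west')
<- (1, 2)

-> pop()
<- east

-> move(dir='west')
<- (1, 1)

-> pop()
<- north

-> move(dir='south')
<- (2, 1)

-> pop()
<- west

-> move(dir='east')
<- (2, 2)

-> pop()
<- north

-> move(dir='south')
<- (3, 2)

-> pop()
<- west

-> move(dir='east')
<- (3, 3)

-> sense(dir='east')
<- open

-> push(x='east')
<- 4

-> move(dir='east')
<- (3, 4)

-> pop()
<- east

-> move(dir='west')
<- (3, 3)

-> pop()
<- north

-> move(dir='south')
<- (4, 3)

-> sense(dir='south')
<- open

-> push(x='south')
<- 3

-> move(dir='south')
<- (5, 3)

-> sense(dir='west')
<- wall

-> sense(dir='east')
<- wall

-> sense(dir='south')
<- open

-> push(x='south')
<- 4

-> move(dir='south')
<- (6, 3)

-> sense(dir='west')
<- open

-> push(x='west')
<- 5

-> move(dir='west')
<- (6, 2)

-> sense(dir='west')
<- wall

-> sense(dir='south')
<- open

-> push(x='south')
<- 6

-> move(dir='south')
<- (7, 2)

-> sense(dir='west')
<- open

-> push(x='west')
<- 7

-> move(dir='west')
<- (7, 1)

-> sense(dir='west')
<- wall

-> sense(dir='south')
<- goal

-> move(dir='south')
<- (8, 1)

Answer: (8, 1)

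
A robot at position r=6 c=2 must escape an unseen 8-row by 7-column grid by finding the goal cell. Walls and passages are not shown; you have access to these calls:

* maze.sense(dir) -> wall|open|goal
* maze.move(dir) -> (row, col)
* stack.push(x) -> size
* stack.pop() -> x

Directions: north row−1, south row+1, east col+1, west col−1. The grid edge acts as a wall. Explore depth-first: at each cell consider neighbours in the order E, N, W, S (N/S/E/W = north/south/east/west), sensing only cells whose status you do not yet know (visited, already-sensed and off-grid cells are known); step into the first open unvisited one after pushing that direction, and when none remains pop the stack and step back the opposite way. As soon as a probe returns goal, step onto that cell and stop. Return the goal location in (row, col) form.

# maze.sense(dir=east) == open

# stack.push(x=east) == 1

# maze.move(dir=east) == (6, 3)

# maze.sense(dir=east) == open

# stack.push(x=east) == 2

# maze.move(dir=east) == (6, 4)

# maze.sense(dir=east) == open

# stack.push(x=east) == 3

# maze.move(dir=east) == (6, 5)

# maze.sense(dir=east) == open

# stack.push(x=east) == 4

# maze.move(dir=east) == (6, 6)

# maze.sense(dir=north) == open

# stack.push(x=north) == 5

# maze.move(dir=north) == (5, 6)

# maze.sense(dir=north) == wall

# maze.sense(dir=west) == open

# stack.push(x=west) == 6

# maze.move(dir=west) == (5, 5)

# maze.sense(dir=north) == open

# stack.push(x=north) == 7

# maze.move(dir=north) == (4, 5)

# maze.sense(dir=north) == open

# stack.push(x=north) == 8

# maze.move(dir=north) == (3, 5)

# maze.sense(dir=east) == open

# stack.push(x=east) == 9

# maze.move(dir=east) == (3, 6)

# maze.sense(dir=north) == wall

# stack.pop() == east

# maze.move(dir=west) == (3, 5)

# maze.sense(dir=north) == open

# stack.push(x=north) == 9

# maze.move(dir=north) == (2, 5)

# maze.sense(dir=north) == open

# stack.push(x=north) == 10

# maze.move(dir=north) == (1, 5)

# maze.sense(dir=east) == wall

# maze.sense(dir=north) == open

# stack.push(x=north) == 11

# maze.move(dir=north) == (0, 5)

# maze.sense(dir=east) == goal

# maze.move(dir=east) == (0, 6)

Answer: (0, 6)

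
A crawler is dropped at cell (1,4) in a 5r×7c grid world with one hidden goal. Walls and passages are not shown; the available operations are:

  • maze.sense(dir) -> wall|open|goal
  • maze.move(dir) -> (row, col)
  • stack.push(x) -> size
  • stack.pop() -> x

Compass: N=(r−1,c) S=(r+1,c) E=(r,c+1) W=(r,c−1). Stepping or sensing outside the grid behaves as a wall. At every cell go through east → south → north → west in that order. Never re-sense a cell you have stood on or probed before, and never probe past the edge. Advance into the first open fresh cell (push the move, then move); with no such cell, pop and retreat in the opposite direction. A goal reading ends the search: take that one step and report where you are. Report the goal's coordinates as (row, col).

I call sense passing dir='east', and observe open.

I call push passing x='east', which returns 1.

Using move passing dir='east', and observe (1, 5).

Now I run sense passing dir='east', giving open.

Invoking push passing x='east', → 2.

I call move passing dir='east', : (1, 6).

Now I run sense passing dir='south', and get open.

I try push passing x='south', — result: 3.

Next I call move passing dir='south', and get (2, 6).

I call sense passing dir='south', : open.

I invoke push passing x='south', and observe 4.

Calling move passing dir='south', giving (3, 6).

Next I call sense passing dir='south', yielding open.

I call push passing x='south', → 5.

I try move passing dir='south', and get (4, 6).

Then sense passing dir='west', — result: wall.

Using pop(), and get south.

Using move passing dir='north', and get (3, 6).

I try sense passing dir='west', and see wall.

Next I call pop(), and get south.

I use move passing dir='north', and get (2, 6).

Then sense passing dir='west', giving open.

Then push passing x='west', → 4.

I call move passing dir='west', → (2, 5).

Invoking sense passing dir='west', and see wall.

Using pop(), → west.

I run move passing dir='east', : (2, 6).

I invoke pop(), → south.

I run move passing dir='north', → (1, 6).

Using sense passing dir='north', → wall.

I invoke pop, and get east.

I use move passing dir='west', and see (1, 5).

I use sense passing dir='north', : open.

I call push passing x='north', → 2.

Calling move passing dir='north', — result: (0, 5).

I try sense passing dir='west', and get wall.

I run pop(), yielding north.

Calling move passing dir='south', — result: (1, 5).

Now I run pop(), and get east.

Now I run move passing dir='west', giving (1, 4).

Using sense passing dir='west', → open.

I try push passing x='west', and get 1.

I call move passing dir='west', — result: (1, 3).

I invoke sense passing dir='south', which returns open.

Next I call push passing x='south', and get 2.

I try move passing dir='south', yielding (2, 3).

Invoking sense passing dir='south', yielding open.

Invoking push passing x='south', and see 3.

Using move passing dir='south', and observe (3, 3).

Then sense passing dir='east', : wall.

I try sense passing dir='south', : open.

Invoking push passing x='south', → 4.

Then move passing dir='south', : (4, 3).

Calling sense passing dir='east', giving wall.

Next I call sense passing dir='west', and see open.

I try push passing x='west', yielding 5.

Next I call move passing dir='west', which returns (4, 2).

I use sense passing dir='north', : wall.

I call sense passing dir='west', and observe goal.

I run move passing dir='west', and see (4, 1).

Answer: (4, 1)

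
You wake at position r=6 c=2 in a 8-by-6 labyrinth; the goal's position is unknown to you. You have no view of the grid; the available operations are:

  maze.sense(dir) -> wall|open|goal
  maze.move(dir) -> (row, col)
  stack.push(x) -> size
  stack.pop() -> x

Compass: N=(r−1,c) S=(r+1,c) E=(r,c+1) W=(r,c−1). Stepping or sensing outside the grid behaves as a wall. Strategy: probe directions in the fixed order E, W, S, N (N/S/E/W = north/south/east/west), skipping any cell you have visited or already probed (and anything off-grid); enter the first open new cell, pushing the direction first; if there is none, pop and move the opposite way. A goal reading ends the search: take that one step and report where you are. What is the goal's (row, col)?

$ maze.sense dir='east'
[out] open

$ stack.push x='east'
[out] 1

$ maze.move dir='east'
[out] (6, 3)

$ maze.sense dir='east'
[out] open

$ stack.push x='east'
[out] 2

$ maze.move dir='east'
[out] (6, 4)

$ maze.sense dir='east'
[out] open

$ stack.push x='east'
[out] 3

$ maze.move dir='east'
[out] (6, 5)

$ maze.sense dir='south'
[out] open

$ stack.push x='south'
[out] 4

$ maze.move dir='south'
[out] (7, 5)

$ maze.sense dir='west'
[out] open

$ stack.push x='west'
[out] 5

$ maze.move dir='west'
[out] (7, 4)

$ maze.sense dir='west'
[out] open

$ stack.push x='west'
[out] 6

$ maze.move dir='west'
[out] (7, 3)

$ maze.sense dir='west'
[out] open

$ stack.push x='west'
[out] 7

$ maze.move dir='west'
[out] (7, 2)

$ maze.sense dir='west'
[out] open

$ stack.push x='west'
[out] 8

$ maze.move dir='west'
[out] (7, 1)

$ maze.sense dir='west'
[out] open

$ stack.push x='west'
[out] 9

$ maze.move dir='west'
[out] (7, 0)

$ maze.sense dir='north'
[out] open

$ stack.push x='north'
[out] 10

$ maze.move dir='north'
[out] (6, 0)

$ maze.sense dir='east'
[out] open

$ stack.push x='east'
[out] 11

$ maze.move dir='east'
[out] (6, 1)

$ maze.sense dir='north'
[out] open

$ stack.push x='north'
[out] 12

$ maze.move dir='north'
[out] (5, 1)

$ maze.sense dir='east'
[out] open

$ stack.push x='east'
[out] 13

$ maze.move dir='east'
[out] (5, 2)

$ maze.sense dir='east'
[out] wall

$ maze.sense dir='north'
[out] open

$ stack.push x='north'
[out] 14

$ maze.move dir='north'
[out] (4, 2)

$ maze.sense dir='east'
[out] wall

$ maze.sense dir='west'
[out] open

$ stack.push x='west'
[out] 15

$ maze.move dir='west'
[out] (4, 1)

$ maze.sense dir='west'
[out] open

$ stack.push x='west'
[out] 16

$ maze.move dir='west'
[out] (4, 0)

$ maze.sense dir='south'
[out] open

$ stack.push x='south'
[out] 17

$ maze.move dir='south'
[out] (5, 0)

$ stack.pop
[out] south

$ maze.move dir='north'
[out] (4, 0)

$ maze.sense dir='north'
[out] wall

$ stack.pop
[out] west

$ maze.move dir='east'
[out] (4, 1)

$ maze.sense dir='north'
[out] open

$ stack.push x='north'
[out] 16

$ maze.move dir='north'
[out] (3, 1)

$ maze.sense dir='east'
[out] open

$ stack.push x='east'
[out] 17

$ maze.move dir='east'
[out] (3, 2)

$ maze.sense dir='east'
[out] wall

$ maze.sense dir='north'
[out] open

$ stack.push x='north'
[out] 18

$ maze.move dir='north'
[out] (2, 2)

$ maze.sense dir='east'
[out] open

$ stack.push x='east'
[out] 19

$ maze.move dir='east'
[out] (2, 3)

$ maze.sense dir='east'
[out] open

$ stack.push x='east'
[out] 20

$ maze.move dir='east'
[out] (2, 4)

$ maze.sense dir='east'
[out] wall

$ maze.sense dir='south'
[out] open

$ stack.push x='south'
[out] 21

$ maze.move dir='south'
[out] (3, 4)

$ maze.sense dir='east'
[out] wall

$ maze.sense dir='south'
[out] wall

$ stack.pop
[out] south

$ maze.move dir='north'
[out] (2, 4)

$ maze.sense dir='north'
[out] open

$ stack.push x='north'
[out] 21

$ maze.move dir='north'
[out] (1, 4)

$ maze.sense dir='east'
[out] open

$ stack.push x='east'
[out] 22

$ maze.move dir='east'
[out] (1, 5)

$ maze.sense dir='north'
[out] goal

$ maze.move dir='north'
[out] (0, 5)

Answer: (0, 5)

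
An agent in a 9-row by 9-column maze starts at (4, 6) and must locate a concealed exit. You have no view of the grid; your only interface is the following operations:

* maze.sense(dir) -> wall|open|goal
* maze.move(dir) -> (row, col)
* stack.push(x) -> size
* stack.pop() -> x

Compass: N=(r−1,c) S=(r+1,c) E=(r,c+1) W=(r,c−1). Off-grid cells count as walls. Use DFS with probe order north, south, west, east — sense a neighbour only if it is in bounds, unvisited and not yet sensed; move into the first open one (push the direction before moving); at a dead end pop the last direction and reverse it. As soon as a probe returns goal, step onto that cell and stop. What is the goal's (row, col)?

>>> maze.sense dir: north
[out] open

>>> stack.push x: north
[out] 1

>>> maze.move dir: north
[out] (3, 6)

>>> maze.sense dir: north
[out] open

>>> stack.push x: north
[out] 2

>>> maze.move dir: north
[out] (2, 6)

>>> maze.sense dir: north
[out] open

>>> stack.push x: north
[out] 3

>>> maze.move dir: north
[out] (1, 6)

>>> maze.sense dir: north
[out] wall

>>> maze.sense dir: west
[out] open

>>> stack.push x: west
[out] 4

>>> maze.move dir: west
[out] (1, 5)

>>> maze.sense dir: north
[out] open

>>> stack.push x: north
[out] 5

>>> maze.move dir: north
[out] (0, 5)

>>> maze.sense dir: west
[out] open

>>> stack.push x: west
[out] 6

>>> maze.move dir: west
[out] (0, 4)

>>> maze.sense dir: south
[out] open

>>> stack.push x: south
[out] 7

>>> maze.move dir: south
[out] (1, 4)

>>> maze.sense dir: south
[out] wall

>>> maze.sense dir: west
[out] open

>>> stack.push x: west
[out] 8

>>> maze.move dir: west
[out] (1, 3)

>>> maze.sense dir: north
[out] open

>>> stack.push x: north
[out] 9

>>> maze.move dir: north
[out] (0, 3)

>>> maze.sense dir: west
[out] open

>>> stack.push x: west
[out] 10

>>> maze.move dir: west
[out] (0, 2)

>>> maze.sense dir: south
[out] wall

>>> maze.sense dir: west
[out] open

>>> stack.push x: west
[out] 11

>>> maze.move dir: west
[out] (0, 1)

>>> maze.sense dir: south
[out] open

>>> stack.push x: south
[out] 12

>>> maze.move dir: south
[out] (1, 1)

>>> maze.sense dir: south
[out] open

>>> stack.push x: south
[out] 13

>>> maze.move dir: south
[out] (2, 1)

>>> maze.sense dir: south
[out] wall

>>> maze.sense dir: west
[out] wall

>>> maze.sense dir: east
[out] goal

>>> maze.move dir: east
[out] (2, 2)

Answer: (2, 2)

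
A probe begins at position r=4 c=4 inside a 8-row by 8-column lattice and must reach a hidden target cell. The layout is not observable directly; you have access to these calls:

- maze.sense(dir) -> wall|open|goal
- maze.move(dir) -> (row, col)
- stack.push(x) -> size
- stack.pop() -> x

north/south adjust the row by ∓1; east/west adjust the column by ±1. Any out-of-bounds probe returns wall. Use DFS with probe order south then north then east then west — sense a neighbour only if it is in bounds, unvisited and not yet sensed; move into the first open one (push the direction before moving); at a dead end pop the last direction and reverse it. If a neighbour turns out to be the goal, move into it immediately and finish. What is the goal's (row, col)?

·→ sense(south)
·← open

·→ push(south)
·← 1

·→ move(south)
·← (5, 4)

·→ sense(south)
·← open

·→ push(south)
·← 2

·→ move(south)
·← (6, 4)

·→ sense(south)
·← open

·→ push(south)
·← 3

·→ move(south)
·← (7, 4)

·→ sense(east)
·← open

·→ push(east)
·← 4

·→ move(east)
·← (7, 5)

·→ sense(north)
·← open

·→ push(north)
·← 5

·→ move(north)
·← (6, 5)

·→ sense(north)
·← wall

·→ sense(east)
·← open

·→ push(east)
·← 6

·→ move(east)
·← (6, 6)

·→ sense(south)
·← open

·→ push(south)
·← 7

·→ move(south)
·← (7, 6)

·→ sense(east)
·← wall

·→ pop()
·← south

·→ move(north)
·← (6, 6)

·→ sense(north)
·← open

·→ push(north)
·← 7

·→ move(north)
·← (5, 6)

·→ sense(north)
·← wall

·→ sense(east)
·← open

·→ push(east)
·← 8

·→ move(east)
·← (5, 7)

·→ sense(south)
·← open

·→ push(south)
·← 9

·→ move(south)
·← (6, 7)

·→ pop()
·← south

·→ move(north)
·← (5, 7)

·→ sense(north)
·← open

·→ push(north)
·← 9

·→ move(north)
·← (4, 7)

·→ sense(north)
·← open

·→ push(north)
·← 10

·→ move(north)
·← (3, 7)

·→ sense(north)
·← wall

·→ sense(west)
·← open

·→ push(west)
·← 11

·→ move(west)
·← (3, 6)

·→ sense(north)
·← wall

·→ sense(west)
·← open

·→ push(west)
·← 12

·→ move(west)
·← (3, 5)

·→ sense(south)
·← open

·→ push(south)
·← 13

·→ move(south)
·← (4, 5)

·→ pop()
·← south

·→ move(north)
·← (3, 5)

·→ sense(north)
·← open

·→ push(north)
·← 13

·→ move(north)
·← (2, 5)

·→ sense(north)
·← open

·→ push(north)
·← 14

·→ move(north)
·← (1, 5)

·→ sense(north)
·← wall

·→ sense(east)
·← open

·→ push(east)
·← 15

·→ move(east)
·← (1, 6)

·→ sense(north)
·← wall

·→ sense(east)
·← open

·→ push(east)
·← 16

·→ move(east)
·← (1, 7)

·→ sense(north)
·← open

·→ push(north)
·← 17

·→ move(north)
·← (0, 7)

·→ pop()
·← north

·→ move(south)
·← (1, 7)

·→ pop()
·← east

·→ move(west)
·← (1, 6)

·→ pop()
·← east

·→ move(west)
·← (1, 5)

·→ sense(west)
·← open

·→ push(west)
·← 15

·→ move(west)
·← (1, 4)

·→ sense(south)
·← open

·→ push(south)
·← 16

·→ move(south)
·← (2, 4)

·→ sense(south)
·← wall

·→ sense(west)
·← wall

·→ pop()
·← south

·→ move(north)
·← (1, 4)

·→ sense(north)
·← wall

·→ sense(west)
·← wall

·→ pop()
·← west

·→ move(east)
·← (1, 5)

·→ pop()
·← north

·→ move(south)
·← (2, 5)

·→ pop()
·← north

·→ move(south)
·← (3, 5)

·→ pop()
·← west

·→ move(east)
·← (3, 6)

·→ pop()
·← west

·→ move(east)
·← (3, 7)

·→ pop()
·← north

·→ move(south)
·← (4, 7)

·→ pop()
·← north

·→ move(south)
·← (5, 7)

·→ pop()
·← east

·→ move(west)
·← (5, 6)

·→ pop()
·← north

·→ move(south)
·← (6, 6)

·→ pop()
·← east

·→ move(west)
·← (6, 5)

·→ pop()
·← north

·→ move(south)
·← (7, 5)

·→ pop()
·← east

·→ move(west)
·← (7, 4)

·→ sense(west)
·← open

·→ push(west)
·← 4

·→ move(west)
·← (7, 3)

·→ sense(north)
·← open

·→ push(north)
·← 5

·→ move(north)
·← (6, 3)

·→ sense(north)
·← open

·→ push(north)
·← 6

·→ move(north)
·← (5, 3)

·→ sense(north)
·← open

·→ push(north)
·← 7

·→ move(north)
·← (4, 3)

·→ sense(north)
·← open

·→ push(north)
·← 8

·→ move(north)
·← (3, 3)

·→ sense(west)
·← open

·→ push(west)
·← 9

·→ move(west)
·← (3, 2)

·→ sense(south)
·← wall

·→ sense(north)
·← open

·→ push(north)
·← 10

·→ move(north)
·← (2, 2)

·→ sense(north)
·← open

·→ push(north)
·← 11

·→ move(north)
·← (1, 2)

·→ sense(north)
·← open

·→ push(north)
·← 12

·→ move(north)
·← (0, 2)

·→ sense(east)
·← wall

·→ sense(west)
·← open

·→ push(west)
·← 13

·→ move(west)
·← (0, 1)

·→ sense(south)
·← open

·→ push(south)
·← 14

·→ move(south)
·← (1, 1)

·→ sense(south)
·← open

·→ push(south)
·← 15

·→ move(south)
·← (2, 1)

·→ sense(south)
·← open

·→ push(south)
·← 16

·→ move(south)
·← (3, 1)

·→ sense(south)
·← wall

·→ sense(west)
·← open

·→ push(west)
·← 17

·→ move(west)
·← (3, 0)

·→ sense(south)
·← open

·→ push(south)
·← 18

·→ move(south)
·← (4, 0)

·→ sense(south)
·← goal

·→ move(south)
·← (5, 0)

Answer: (5, 0)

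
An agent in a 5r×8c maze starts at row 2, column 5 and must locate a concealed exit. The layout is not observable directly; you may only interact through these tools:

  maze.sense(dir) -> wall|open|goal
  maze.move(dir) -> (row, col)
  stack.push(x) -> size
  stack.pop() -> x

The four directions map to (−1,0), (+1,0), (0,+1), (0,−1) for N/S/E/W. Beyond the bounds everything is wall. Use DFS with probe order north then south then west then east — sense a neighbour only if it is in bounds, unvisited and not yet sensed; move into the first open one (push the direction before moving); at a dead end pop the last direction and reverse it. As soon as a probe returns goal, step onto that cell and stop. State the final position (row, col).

>> sense(north)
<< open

>> push(north)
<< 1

>> move(north)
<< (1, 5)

>> sense(north)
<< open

>> push(north)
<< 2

>> move(north)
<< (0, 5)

>> sense(west)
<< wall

>> sense(east)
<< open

>> push(east)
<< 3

>> move(east)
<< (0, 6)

>> sense(south)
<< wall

>> sense(east)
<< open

>> push(east)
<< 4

>> move(east)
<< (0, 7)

>> sense(south)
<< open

>> push(south)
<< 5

>> move(south)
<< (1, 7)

>> sense(south)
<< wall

>> pop()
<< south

>> move(north)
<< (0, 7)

>> pop()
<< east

>> move(west)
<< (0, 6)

>> pop()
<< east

>> move(west)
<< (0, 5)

>> pop()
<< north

>> move(south)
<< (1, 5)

>> sense(west)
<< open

>> push(west)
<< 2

>> move(west)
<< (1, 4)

>> sense(south)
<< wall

>> sense(west)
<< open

>> push(west)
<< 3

>> move(west)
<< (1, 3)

>> sense(north)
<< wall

>> sense(south)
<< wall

>> sense(west)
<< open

>> push(west)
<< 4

>> move(west)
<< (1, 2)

>> sense(north)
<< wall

>> sense(south)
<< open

>> push(south)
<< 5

>> move(south)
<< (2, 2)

>> sense(south)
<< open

>> push(south)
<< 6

>> move(south)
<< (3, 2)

>> sense(south)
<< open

>> push(south)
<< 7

>> move(south)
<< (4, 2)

>> sense(west)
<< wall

>> sense(east)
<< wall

>> pop()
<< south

>> move(north)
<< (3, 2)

>> sense(west)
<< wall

>> sense(east)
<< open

>> push(east)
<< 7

>> move(east)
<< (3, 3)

>> sense(east)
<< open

>> push(east)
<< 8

>> move(east)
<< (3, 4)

>> sense(south)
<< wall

>> sense(east)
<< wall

>> pop()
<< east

>> move(west)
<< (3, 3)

>> pop()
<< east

>> move(west)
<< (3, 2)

>> pop()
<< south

>> move(north)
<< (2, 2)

>> sense(west)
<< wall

>> pop()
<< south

>> move(north)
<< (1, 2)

>> sense(west)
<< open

>> push(west)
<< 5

>> move(west)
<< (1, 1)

>> sense(north)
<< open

>> push(north)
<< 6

>> move(north)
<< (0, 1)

>> sense(west)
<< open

>> push(west)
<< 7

>> move(west)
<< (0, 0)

>> sense(south)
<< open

>> push(south)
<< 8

>> move(south)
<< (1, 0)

>> sense(south)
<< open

>> push(south)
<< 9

>> move(south)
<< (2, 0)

>> sense(south)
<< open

>> push(south)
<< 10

>> move(south)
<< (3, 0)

>> sense(south)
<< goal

>> move(south)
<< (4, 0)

Answer: (4, 0)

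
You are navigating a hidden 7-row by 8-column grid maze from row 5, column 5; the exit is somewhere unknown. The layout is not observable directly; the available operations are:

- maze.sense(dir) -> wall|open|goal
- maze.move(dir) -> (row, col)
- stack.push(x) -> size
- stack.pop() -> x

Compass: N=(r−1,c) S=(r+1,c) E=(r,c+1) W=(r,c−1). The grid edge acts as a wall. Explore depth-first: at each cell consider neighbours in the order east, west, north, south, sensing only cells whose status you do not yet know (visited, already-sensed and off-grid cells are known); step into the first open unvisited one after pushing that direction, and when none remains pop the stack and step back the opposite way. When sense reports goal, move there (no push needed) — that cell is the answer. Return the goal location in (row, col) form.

~$ maze.sense east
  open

~$ stack.push east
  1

~$ maze.move east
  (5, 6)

~$ maze.sense east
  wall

~$ maze.sense north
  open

~$ stack.push north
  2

~$ maze.move north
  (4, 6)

~$ maze.sense east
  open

~$ stack.push east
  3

~$ maze.move east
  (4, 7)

~$ maze.sense north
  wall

~$ stack.pop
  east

~$ maze.move west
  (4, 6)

~$ maze.sense west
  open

~$ stack.push west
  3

~$ maze.move west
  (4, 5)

~$ maze.sense west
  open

~$ stack.push west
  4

~$ maze.move west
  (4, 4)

~$ maze.sense west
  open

~$ stack.push west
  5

~$ maze.move west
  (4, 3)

~$ maze.sense west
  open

~$ stack.push west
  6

~$ maze.move west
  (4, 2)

~$ maze.sense west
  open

~$ stack.push west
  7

~$ maze.move west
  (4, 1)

~$ maze.sense west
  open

~$ stack.push west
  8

~$ maze.move west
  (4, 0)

~$ maze.sense north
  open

~$ stack.push north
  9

~$ maze.move north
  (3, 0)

~$ maze.sense east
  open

~$ stack.push east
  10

~$ maze.move east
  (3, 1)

~$ maze.sense east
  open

~$ stack.push east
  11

~$ maze.move east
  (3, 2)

~$ maze.sense east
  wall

~$ maze.sense north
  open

~$ stack.push north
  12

~$ maze.move north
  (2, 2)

~$ maze.sense east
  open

~$ stack.push east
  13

~$ maze.move east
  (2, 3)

~$ maze.sense east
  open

~$ stack.push east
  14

~$ maze.move east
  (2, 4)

~$ maze.sense east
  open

~$ stack.push east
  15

~$ maze.move east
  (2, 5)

~$ maze.sense east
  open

~$ stack.push east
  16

~$ maze.move east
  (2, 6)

~$ maze.sense east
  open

~$ stack.push east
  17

~$ maze.move east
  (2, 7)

~$ maze.sense north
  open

~$ stack.push north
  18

~$ maze.move north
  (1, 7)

~$ maze.sense west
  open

~$ stack.push west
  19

~$ maze.move west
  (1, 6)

~$ maze.sense west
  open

~$ stack.push west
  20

~$ maze.move west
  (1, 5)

~$ maze.sense west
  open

~$ stack.push west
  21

~$ maze.move west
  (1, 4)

~$ maze.sense west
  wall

~$ maze.sense north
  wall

~$ stack.pop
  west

~$ maze.move east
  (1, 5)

~$ maze.sense north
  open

~$ stack.push north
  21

~$ maze.move north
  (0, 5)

~$ maze.sense east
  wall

~$ stack.pop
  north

~$ maze.move south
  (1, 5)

~$ stack.pop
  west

~$ maze.move east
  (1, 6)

~$ stack.pop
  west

~$ maze.move east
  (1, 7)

~$ maze.sense north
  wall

~$ stack.pop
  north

~$ maze.move south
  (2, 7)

~$ stack.pop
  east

~$ maze.move west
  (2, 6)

~$ maze.sense south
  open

~$ stack.push south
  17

~$ maze.move south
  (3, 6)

~$ maze.sense west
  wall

~$ stack.pop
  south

~$ maze.move north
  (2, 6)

~$ stack.pop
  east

~$ maze.move west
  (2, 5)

~$ stack.pop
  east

~$ maze.move west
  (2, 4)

~$ maze.sense south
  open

~$ stack.push south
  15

~$ maze.move south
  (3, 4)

~$ stack.pop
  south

~$ maze.move north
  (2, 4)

~$ stack.pop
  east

~$ maze.move west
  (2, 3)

~$ stack.pop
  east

~$ maze.move west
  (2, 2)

~$ maze.sense west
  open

~$ stack.push west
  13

~$ maze.move west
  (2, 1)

~$ maze.sense west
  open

~$ stack.push west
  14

~$ maze.move west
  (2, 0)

~$ maze.sense north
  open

~$ stack.push north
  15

~$ maze.move north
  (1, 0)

~$ maze.sense east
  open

~$ stack.push east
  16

~$ maze.move east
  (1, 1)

~$ maze.sense east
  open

~$ stack.push east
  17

~$ maze.move east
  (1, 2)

~$ maze.sense north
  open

~$ stack.push north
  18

~$ maze.move north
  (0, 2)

~$ maze.sense east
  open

~$ stack.push east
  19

~$ maze.move east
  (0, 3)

~$ stack.pop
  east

~$ maze.move west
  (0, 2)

~$ maze.sense west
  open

~$ stack.push west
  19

~$ maze.move west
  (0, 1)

~$ maze.sense west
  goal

~$ maze.move west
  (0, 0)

Answer: (0, 0)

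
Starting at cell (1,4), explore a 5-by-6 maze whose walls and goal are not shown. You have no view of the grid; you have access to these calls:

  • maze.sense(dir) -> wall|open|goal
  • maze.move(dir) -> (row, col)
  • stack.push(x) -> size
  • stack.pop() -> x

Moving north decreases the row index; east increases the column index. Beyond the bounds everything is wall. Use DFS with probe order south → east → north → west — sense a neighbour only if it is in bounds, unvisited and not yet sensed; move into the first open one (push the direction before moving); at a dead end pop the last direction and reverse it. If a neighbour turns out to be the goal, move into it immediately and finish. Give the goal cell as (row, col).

% 1. sense(south) ~> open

% 2. push(south) ~> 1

% 3. move(south) ~> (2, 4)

% 4. sense(south) ~> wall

% 5. sense(east) ~> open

% 6. push(east) ~> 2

% 7. move(east) ~> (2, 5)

% 8. sense(south) ~> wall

% 9. sense(north) ~> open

% 10. push(north) ~> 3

% 11. move(north) ~> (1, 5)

% 12. sense(north) ~> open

% 13. push(north) ~> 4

% 14. move(north) ~> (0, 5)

% 15. sense(west) ~> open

% 16. push(west) ~> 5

% 17. move(west) ~> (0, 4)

% 18. sense(west) ~> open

% 19. push(west) ~> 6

% 20. move(west) ~> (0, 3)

% 21. sense(south) ~> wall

% 22. sense(west) ~> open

% 23. push(west) ~> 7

% 24. move(west) ~> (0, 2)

% 25. sense(south) ~> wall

% 26. sense(west) ~> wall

% 27. pop() ~> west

% 28. move(east) ~> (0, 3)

% 29. pop() ~> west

% 30. move(east) ~> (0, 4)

% 31. pop() ~> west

% 32. move(east) ~> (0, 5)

% 33. pop() ~> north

% 34. move(south) ~> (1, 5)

% 35. pop() ~> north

% 36. move(south) ~> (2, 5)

% 37. pop() ~> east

% 38. move(west) ~> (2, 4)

% 39. sense(west) ~> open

% 40. push(west) ~> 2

% 41. move(west) ~> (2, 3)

% 42. sense(south) ~> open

% 43. push(south) ~> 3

% 44. move(south) ~> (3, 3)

% 45. sense(south) ~> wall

% 46. sense(west) ~> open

% 47. push(west) ~> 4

% 48. move(west) ~> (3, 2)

% 49. sense(south) ~> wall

% 50. sense(north) ~> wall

% 51. sense(west) ~> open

% 52. push(west) ~> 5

% 53. move(west) ~> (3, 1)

% 54. sense(south) ~> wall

% 55. sense(north) ~> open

% 56. push(north) ~> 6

% 57. move(north) ~> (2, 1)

% 58. sense(north) ~> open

% 59. push(north) ~> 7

% 60. move(north) ~> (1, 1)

% 61. sense(west) ~> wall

% 62. pop() ~> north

% 63. move(south) ~> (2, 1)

% 64. sense(west) ~> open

% 65. push(west) ~> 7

% 66. move(west) ~> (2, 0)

% 67. sense(south) ~> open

% 68. push(south) ~> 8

% 69. move(south) ~> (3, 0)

% 70. sense(south) ~> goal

% 71. move(south) ~> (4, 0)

Answer: (4, 0)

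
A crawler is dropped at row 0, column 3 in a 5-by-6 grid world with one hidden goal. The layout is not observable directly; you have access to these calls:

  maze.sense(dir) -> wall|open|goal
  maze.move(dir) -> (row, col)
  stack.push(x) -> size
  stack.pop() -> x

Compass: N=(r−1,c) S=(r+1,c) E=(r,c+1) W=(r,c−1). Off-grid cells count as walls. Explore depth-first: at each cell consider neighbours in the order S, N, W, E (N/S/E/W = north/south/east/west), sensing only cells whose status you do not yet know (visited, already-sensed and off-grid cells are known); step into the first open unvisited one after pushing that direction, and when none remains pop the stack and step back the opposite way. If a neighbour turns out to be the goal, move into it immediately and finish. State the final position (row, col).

CALL sense[south]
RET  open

CALL push[south]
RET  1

CALL move[south]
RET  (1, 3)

CALL sense[south]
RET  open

CALL push[south]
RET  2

CALL move[south]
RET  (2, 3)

CALL sense[south]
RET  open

CALL push[south]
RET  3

CALL move[south]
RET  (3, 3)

CALL sense[south]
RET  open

CALL push[south]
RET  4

CALL move[south]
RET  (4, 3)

CALL sense[west]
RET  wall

CALL sense[east]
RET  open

CALL push[east]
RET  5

CALL move[east]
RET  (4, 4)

CALL sense[north]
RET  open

CALL push[north]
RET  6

CALL move[north]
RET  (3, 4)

CALL sense[north]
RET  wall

CALL sense[east]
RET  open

CALL push[east]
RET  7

CALL move[east]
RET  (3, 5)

CALL sense[south]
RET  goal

CALL move[south]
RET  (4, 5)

Answer: (4, 5)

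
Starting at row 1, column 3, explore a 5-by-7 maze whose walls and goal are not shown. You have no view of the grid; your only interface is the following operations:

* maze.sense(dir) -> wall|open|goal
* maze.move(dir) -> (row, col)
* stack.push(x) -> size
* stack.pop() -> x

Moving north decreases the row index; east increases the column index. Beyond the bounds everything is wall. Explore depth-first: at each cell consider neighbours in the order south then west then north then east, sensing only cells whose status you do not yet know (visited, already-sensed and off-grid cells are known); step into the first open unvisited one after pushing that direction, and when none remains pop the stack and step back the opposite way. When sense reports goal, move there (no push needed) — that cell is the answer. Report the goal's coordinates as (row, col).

Action: maze.sense[dir=south]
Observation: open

Action: stack.push[x=south]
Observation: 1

Action: maze.move[dir=south]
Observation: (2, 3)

Action: maze.sense[dir=south]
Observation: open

Action: stack.push[x=south]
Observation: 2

Action: maze.move[dir=south]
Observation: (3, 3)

Action: maze.sense[dir=south]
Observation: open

Action: stack.push[x=south]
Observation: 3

Action: maze.move[dir=south]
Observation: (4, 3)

Action: maze.sense[dir=west]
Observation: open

Action: stack.push[x=west]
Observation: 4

Action: maze.move[dir=west]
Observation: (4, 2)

Action: maze.sense[dir=west]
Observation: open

Action: stack.push[x=west]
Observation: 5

Action: maze.move[dir=west]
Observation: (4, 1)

Action: maze.sense[dir=west]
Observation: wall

Action: maze.sense[dir=north]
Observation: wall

Action: stack.pop[]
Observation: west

Action: maze.move[dir=east]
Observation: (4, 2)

Action: maze.sense[dir=north]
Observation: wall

Action: stack.pop[]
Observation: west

Action: maze.move[dir=east]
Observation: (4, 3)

Action: maze.sense[dir=east]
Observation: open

Action: stack.push[x=east]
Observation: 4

Action: maze.move[dir=east]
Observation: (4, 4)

Action: maze.sense[dir=north]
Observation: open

Action: stack.push[x=north]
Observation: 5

Action: maze.move[dir=north]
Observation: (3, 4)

Action: maze.sense[dir=north]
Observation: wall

Action: maze.sense[dir=east]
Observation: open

Action: stack.push[x=east]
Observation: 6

Action: maze.move[dir=east]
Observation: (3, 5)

Action: maze.sense[dir=south]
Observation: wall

Action: maze.sense[dir=north]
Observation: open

Action: stack.push[x=north]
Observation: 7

Action: maze.move[dir=north]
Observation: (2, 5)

Action: maze.sense[dir=north]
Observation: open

Action: stack.push[x=north]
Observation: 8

Action: maze.move[dir=north]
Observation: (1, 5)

Action: maze.sense[dir=west]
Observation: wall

Action: maze.sense[dir=north]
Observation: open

Action: stack.push[x=north]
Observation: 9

Action: maze.move[dir=north]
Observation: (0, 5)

Action: maze.sense[dir=west]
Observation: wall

Action: maze.sense[dir=east]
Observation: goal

Action: maze.move[dir=east]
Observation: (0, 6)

Answer: (0, 6)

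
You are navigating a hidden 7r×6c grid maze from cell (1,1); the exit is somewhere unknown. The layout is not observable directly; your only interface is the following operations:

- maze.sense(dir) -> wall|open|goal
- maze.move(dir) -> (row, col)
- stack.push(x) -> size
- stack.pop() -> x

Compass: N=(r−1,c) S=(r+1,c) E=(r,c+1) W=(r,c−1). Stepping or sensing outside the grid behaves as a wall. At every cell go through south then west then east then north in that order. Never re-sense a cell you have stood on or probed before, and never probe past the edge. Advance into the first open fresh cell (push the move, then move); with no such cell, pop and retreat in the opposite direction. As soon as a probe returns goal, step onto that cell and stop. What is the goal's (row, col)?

;; 1. maze.sense(dir→south) : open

;; 2. stack.push(x→south) : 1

;; 3. maze.move(dir→south) : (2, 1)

;; 4. maze.sense(dir→south) : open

;; 5. stack.push(x→south) : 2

;; 6. maze.move(dir→south) : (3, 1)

;; 7. maze.sense(dir→south) : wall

;; 8. maze.sense(dir→west) : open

;; 9. stack.push(x→west) : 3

;; 10. maze.move(dir→west) : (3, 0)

;; 11. maze.sense(dir→south) : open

;; 12. stack.push(x→south) : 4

;; 13. maze.move(dir→south) : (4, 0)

;; 14. maze.sense(dir→south) : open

;; 15. stack.push(x→south) : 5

;; 16. maze.move(dir→south) : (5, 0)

;; 17. maze.sense(dir→south) : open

;; 18. stack.push(x→south) : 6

;; 19. maze.move(dir→south) : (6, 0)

;; 20. maze.sense(dir→east) : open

;; 21. stack.push(x→east) : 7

;; 22. maze.move(dir→east) : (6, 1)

;; 23. maze.sense(dir→east) : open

;; 24. stack.push(x→east) : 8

;; 25. maze.move(dir→east) : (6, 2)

;; 26. maze.sense(dir→east) : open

;; 27. stack.push(x→east) : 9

;; 28. maze.move(dir→east) : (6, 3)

;; 29. maze.sense(dir→east) : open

;; 30. stack.push(x→east) : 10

;; 31. maze.move(dir→east) : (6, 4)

;; 32. maze.sense(dir→east) : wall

;; 33. maze.sense(dir→north) : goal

;; 34. maze.move(dir→north) : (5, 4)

Answer: (5, 4)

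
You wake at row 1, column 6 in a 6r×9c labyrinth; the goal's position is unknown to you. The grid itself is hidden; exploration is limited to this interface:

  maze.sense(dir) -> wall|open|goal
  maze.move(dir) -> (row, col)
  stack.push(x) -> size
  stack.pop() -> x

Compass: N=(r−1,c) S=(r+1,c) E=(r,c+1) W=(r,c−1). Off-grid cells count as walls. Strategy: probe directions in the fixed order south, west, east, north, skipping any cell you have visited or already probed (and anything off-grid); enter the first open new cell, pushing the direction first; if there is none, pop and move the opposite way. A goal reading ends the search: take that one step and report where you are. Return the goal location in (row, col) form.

-> maze.sense(dir=south)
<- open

-> stack.push(x=south)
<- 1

-> maze.move(dir=south)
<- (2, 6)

-> maze.sense(dir=south)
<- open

-> stack.push(x=south)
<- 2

-> maze.move(dir=south)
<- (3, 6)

-> maze.sense(dir=south)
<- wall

-> maze.sense(dir=west)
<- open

-> stack.push(x=west)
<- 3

-> maze.move(dir=west)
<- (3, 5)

-> maze.sense(dir=south)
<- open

-> stack.push(x=south)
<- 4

-> maze.move(dir=south)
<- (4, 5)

-> maze.sense(dir=south)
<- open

-> stack.push(x=south)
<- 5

-> maze.move(dir=south)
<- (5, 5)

-> maze.sense(dir=west)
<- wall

-> maze.sense(dir=east)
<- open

-> stack.push(x=east)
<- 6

-> maze.move(dir=east)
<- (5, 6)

-> maze.sense(dir=east)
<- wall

-> stack.pop()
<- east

-> maze.move(dir=west)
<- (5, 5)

-> stack.pop()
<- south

-> maze.move(dir=north)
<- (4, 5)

-> maze.sense(dir=west)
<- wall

-> stack.pop()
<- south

-> maze.move(dir=north)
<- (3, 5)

-> maze.sense(dir=west)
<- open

-> stack.push(x=west)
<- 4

-> maze.move(dir=west)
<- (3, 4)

-> maze.sense(dir=west)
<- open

-> stack.push(x=west)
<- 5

-> maze.move(dir=west)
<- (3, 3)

-> maze.sense(dir=south)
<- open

-> stack.push(x=south)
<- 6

-> maze.move(dir=south)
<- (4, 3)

-> maze.sense(dir=south)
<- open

-> stack.push(x=south)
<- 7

-> maze.move(dir=south)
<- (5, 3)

-> maze.sense(dir=west)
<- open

-> stack.push(x=west)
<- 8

-> maze.move(dir=west)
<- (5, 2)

-> maze.sense(dir=west)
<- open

-> stack.push(x=west)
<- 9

-> maze.move(dir=west)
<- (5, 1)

-> maze.sense(dir=west)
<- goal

-> maze.move(dir=west)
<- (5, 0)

Answer: (5, 0)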